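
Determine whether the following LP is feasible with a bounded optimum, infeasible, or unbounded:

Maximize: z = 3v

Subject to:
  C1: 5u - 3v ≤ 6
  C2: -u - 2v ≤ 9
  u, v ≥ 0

Unbounded (objective can increase without bound)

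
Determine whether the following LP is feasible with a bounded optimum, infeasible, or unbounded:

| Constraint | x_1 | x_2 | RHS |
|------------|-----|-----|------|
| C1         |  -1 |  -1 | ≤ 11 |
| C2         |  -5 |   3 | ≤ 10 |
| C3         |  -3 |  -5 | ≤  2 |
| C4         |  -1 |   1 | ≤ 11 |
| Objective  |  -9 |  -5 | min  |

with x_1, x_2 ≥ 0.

Unbounded (objective can decrease without bound)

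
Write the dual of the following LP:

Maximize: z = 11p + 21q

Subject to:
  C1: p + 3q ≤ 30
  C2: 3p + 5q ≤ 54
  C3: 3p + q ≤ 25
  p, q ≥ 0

Primal max cᵀx s.t. Ax ≤ b, x ≥ 0  →  Dual min bᵀy s.t. Aᵀy ≥ c, y ≥ 0.

Minimize: z = 30y1 + 54y2 + 25y3

Subject to:
  y1 + 3y2 + 3y3 ≥ 11
  3y1 + 5y2 + y3 ≥ 21
  y1, y2, y3 ≥ 0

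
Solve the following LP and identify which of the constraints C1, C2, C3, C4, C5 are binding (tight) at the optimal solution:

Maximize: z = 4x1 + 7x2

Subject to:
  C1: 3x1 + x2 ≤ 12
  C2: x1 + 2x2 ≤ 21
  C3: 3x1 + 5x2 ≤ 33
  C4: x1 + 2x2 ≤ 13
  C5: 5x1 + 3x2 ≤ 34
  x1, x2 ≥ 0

At x1 = 1, x2 = 6, compute slack b - a·x for each constraint:
  C1: 12 − 9 = 3  (slack)
  C2: 21 − 13 = 8  (slack)
  C3: 33 − 33 = 0  (binding)
  C4: 13 − 13 = 0  (binding)
  C5: 34 − 23 = 11  (slack)

Optimal: x1 = 1, x2 = 6
Binding: C3, C4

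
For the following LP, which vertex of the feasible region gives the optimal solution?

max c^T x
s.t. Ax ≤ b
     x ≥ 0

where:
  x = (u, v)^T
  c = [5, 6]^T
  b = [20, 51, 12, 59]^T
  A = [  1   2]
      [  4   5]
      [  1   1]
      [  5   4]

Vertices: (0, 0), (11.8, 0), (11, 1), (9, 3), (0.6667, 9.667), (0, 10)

Evaluate the objective at each vertex of the feasible region:
  z(0, 0) = 0
  z(11.8, 0) = 59
  z(11, 1) = 61
  z(9, 3) = 63  ←
  z(0.6667, 9.667) = 61.33
  z(0, 10) = 60
The maximum is at u = 9, v = 3.

(9, 3)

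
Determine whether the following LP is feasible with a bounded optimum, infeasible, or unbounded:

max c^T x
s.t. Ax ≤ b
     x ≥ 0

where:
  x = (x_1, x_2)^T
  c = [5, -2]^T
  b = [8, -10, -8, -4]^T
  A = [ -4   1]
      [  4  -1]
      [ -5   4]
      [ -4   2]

Infeasible (no feasible solution exists)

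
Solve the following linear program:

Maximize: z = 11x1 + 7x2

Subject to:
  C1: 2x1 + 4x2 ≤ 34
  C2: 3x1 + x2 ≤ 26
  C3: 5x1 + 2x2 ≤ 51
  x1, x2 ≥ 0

Evaluate the objective at each vertex of the feasible region:
  z(0, 0) = 0
  z(8.667, 0) = 95.33
  z(7, 5) = 112  ←
  z(0, 8.5) = 59.5
The maximum is at x1 = 7, x2 = 5.

x1 = 7, x2 = 5, z = 112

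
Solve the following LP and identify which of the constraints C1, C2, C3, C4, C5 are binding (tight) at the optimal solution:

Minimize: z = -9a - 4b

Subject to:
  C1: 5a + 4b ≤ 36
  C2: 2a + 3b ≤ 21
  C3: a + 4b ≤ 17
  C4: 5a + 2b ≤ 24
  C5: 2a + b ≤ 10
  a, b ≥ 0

At a = 4, b = 2, compute slack b - a·x for each constraint:
  C1: 36 − 28 = 8  (slack)
  C2: 21 − 14 = 7  (slack)
  C3: 17 − 12 = 5  (slack)
  C4: 24 − 24 = 0  (binding)
  C5: 10 − 10 = 0  (binding)

Optimal: a = 4, b = 2
Binding: C4, C5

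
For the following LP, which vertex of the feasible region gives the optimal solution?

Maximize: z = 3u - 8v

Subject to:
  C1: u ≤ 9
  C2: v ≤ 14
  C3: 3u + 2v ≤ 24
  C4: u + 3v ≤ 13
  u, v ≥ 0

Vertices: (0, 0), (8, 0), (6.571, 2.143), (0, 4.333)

Evaluate the objective at each vertex of the feasible region:
  z(0, 0) = 0
  z(8, 0) = 24  ←
  z(6.571, 2.143) = 2.571
  z(0, 4.333) = -34.67
The maximum is at u = 8, v = 0.

(8, 0)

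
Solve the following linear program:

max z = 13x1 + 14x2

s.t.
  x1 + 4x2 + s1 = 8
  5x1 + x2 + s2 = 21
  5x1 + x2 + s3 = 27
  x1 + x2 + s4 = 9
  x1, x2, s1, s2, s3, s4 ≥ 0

Evaluate the objective at each vertex of the feasible region:
  z(0, 0) = 0
  z(4.2, 0) = 54.6
  z(4, 1) = 66  ←
  z(0, 2) = 28
The maximum is at x1 = 4, x2 = 1.

x1 = 4, x2 = 1, z = 66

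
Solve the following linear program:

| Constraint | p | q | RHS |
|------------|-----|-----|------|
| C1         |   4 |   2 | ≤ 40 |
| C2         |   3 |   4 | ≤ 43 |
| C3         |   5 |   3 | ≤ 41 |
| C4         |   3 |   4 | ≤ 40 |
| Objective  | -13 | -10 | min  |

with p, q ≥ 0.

Evaluate the objective at each vertex of the feasible region:
  z(0, 0) = 0
  z(8.2, 0) = -106.6
  z(4, 7) = -122  ←
  z(0, 10) = -100
The minimum is at p = 4, q = 7.

p = 4, q = 7, z = -122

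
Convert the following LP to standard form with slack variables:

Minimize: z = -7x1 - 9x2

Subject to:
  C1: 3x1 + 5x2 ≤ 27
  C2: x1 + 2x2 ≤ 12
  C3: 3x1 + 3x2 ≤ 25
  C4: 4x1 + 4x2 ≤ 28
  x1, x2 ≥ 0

min z = -7x1 - 9x2

s.t.
  3x1 + 5x2 + s1 = 27
  x1 + 2x2 + s2 = 12
  3x1 + 3x2 + s3 = 25
  4x1 + 4x2 + s4 = 28
  x1, x2, s1, s2, s3, s4 ≥ 0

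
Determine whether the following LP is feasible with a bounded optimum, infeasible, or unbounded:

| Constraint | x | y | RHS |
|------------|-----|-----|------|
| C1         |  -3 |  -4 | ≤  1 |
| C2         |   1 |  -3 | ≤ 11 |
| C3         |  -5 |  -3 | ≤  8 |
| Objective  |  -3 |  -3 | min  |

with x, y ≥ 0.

Unbounded (objective can decrease without bound)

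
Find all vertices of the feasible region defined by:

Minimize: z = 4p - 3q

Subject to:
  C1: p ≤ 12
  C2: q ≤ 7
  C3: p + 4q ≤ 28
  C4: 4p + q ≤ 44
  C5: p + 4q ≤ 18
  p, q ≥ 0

(0, 0), (11, 0), (10.53, 1.867), (0, 4.5)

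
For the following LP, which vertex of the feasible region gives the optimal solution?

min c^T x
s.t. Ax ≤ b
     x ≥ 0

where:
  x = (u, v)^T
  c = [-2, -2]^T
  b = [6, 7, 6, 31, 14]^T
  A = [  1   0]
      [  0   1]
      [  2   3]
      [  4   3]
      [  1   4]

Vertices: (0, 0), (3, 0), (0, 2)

Evaluate the objective at each vertex of the feasible region:
  z(0, 0) = 0
  z(3, 0) = -6  ←
  z(0, 2) = -4
The minimum is at u = 3, v = 0.

(3, 0)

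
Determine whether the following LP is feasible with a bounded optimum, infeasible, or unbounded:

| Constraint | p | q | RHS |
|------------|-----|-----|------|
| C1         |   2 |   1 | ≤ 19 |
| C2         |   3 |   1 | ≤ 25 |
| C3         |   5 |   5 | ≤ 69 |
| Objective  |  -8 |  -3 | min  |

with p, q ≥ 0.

Feasible with a bounded optimal solution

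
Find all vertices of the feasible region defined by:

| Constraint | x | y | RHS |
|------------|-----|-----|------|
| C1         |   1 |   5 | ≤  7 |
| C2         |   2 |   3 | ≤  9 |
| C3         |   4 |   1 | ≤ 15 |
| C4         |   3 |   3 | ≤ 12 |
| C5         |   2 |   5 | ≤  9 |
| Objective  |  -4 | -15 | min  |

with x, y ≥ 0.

(0, 0), (3.75, 0), (3.667, 0.3333), (2, 1), (0, 1.4)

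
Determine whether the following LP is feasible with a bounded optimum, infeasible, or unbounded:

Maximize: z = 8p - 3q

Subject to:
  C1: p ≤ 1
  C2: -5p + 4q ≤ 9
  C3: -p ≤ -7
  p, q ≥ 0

Infeasible (no feasible solution exists)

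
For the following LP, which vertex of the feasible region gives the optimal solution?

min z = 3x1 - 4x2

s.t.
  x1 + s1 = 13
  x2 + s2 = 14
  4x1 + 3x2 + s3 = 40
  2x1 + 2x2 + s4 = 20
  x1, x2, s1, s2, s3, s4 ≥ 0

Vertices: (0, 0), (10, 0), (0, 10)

Evaluate the objective at each vertex of the feasible region:
  z(0, 0) = 0
  z(10, 0) = 30
  z(0, 10) = -40  ←
The minimum is at x1 = 0, x2 = 10.

(0, 10)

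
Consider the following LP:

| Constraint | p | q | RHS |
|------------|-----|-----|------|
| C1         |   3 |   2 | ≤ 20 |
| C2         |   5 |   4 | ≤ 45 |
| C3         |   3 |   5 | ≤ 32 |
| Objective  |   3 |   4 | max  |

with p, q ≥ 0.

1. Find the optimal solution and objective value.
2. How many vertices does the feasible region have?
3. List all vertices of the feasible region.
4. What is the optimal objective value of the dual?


1. p = 4, q = 4, z = 28
2. 4
3. (0, 0), (6.667, 0), (4, 4), (0, 6.4)
4. 28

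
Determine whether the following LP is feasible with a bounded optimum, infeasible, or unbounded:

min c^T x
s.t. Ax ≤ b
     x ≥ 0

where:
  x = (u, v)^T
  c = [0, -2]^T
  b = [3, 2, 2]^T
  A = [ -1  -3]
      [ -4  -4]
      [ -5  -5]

Unbounded (objective can decrease without bound)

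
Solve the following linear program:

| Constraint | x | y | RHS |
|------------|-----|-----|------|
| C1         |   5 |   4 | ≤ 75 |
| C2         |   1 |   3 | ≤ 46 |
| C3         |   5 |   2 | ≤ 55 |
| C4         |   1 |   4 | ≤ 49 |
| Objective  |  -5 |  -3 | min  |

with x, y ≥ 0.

Evaluate the objective at each vertex of the feasible region:
  z(0, 0) = 0
  z(11, 0) = -55
  z(7, 10) = -65  ←
  z(6.5, 10.62) = -64.38
  z(0, 12.25) = -36.75
The minimum is at x = 7, y = 10.

x = 7, y = 10, z = -65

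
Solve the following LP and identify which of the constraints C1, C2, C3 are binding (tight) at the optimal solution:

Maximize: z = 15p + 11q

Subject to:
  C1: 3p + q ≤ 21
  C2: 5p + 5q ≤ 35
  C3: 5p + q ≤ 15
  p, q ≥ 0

At p = 2, q = 5, compute slack b - a·x for each constraint:
  C1: 21 − 11 = 10  (slack)
  C2: 35 − 35 = 0  (binding)
  C3: 15 − 15 = 0  (binding)

Optimal: p = 2, q = 5
Binding: C2, C3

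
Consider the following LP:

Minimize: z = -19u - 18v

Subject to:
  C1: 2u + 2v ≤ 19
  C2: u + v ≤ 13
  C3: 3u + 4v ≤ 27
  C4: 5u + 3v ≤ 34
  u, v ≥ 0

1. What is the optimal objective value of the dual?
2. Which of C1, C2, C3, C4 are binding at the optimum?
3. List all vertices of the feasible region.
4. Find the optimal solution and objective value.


1. -149
2. C3, C4
3. (0, 0), (6.8, 0), (5, 3), (0, 6.75)
4. u = 5, v = 3, z = -149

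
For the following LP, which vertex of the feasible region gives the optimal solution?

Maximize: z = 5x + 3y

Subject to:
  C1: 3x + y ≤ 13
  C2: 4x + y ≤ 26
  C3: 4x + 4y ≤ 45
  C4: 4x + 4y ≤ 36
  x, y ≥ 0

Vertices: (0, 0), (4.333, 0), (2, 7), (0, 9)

Evaluate the objective at each vertex of the feasible region:
  z(0, 0) = 0
  z(4.333, 0) = 21.67
  z(2, 7) = 31  ←
  z(0, 9) = 27
The maximum is at x = 2, y = 7.

(2, 7)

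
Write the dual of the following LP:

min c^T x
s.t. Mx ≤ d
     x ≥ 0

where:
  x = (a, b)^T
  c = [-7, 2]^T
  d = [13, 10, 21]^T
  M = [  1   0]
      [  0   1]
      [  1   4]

Primal min cᵀx s.t. Ax ≤ b, x ≥ 0  →  Dual max −bᵀy s.t. Aᵀy ≥ −c, y ≥ 0.

Maximize: z = -13y1 - 10y2 - 21y3

Subject to:
  y1 + y3 ≥ 7
  y2 + 4y3 ≥ -2
  y1, y2, y3 ≥ 0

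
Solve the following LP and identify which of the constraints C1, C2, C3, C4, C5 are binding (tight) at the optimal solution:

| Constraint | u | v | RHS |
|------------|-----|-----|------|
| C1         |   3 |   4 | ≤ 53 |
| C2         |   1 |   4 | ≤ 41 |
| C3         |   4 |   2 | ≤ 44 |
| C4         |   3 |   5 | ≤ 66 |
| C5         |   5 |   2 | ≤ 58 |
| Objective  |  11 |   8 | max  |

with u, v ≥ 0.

At u = 7, v = 8, compute slack b - a·x for each constraint:
  C1: 53 − 53 = 0  (binding)
  C2: 41 − 39 = 2  (slack)
  C3: 44 − 44 = 0  (binding)
  C4: 66 − 61 = 5  (slack)
  C5: 58 − 51 = 7  (slack)

Optimal: u = 7, v = 8
Binding: C1, C3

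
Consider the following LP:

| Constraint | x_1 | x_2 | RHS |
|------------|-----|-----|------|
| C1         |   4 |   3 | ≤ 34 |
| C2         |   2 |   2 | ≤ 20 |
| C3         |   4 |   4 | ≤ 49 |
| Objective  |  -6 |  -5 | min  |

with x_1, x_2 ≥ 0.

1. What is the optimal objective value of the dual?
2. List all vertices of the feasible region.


1. -54
2. (0, 0), (8.5, 0), (4, 6), (0, 10)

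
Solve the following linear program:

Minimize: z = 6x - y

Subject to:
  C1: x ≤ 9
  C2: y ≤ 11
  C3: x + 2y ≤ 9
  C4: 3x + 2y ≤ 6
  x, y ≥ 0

Evaluate the objective at each vertex of the feasible region:
  z(0, 0) = 0
  z(2, 0) = 12
  z(0, 3) = -3  ←
The minimum is at x = 0, y = 3.

x = 0, y = 3, z = -3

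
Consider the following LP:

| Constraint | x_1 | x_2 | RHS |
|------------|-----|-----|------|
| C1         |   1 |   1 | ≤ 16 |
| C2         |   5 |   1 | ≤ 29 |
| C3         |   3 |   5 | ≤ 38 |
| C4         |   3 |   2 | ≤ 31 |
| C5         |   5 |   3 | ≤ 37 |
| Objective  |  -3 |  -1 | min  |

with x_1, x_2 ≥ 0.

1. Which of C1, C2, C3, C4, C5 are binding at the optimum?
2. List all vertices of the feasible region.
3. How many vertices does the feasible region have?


1. C2, C5
2. (0, 0), (5.8, 0), (5, 4), (4.438, 4.938), (0, 7.6)
3. 5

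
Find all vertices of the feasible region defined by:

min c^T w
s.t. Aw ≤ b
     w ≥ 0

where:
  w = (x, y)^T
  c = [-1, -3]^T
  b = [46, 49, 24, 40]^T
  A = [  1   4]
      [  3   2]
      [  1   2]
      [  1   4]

(0, 0), (16.33, 0), (12.5, 5.75), (8, 8), (0, 10)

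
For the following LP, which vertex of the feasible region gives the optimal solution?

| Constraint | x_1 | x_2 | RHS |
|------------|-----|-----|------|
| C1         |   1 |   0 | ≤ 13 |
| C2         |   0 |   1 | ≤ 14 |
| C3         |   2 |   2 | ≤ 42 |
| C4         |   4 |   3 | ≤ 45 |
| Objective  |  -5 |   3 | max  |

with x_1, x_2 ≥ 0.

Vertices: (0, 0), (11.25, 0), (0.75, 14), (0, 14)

Evaluate the objective at each vertex of the feasible region:
  z(0, 0) = 0
  z(11.25, 0) = -56.25
  z(0.75, 14) = 38.25
  z(0, 14) = 42  ←
The maximum is at x_1 = 0, x_2 = 14.

(0, 14)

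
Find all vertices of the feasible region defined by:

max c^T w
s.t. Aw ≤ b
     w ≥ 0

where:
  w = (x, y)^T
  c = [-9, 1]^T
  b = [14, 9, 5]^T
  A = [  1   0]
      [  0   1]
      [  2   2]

(0, 0), (2.5, 0), (0, 2.5)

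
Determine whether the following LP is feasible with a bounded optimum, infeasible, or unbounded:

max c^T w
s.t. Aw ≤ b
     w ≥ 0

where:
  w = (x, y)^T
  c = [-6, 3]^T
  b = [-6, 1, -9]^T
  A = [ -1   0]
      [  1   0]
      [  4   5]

Infeasible (no feasible solution exists)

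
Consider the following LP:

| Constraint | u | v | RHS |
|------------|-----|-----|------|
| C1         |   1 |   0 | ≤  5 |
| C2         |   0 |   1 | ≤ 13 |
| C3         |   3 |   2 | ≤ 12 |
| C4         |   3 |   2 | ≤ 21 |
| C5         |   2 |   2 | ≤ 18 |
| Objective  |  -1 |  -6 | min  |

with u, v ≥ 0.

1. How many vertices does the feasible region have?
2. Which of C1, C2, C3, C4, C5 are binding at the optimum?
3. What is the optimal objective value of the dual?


1. 3
2. C3
3. -36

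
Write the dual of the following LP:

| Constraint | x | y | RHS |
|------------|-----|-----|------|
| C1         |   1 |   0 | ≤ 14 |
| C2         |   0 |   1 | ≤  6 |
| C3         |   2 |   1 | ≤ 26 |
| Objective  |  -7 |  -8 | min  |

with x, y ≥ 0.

Primal min cᵀx s.t. Ax ≤ b, x ≥ 0  →  Dual max −bᵀy s.t. Aᵀy ≥ −c, y ≥ 0.

Maximize: z = -14y1 - 6y2 - 26y3

Subject to:
  y1 + 2y3 ≥ 7
  y2 + y3 ≥ 8
  y1, y2, y3 ≥ 0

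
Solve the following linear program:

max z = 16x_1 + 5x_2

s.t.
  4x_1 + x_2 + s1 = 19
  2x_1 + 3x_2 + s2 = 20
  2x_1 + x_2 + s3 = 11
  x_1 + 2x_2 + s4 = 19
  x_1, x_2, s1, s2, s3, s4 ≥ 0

Evaluate the objective at each vertex of the feasible region:
  z(0, 0) = 0
  z(4.75, 0) = 76
  z(4, 3) = 79  ←
  z(3.25, 4.5) = 74.5
  z(0, 6.667) = 33.33
The maximum is at x_1 = 4, x_2 = 3.

x_1 = 4, x_2 = 3, z = 79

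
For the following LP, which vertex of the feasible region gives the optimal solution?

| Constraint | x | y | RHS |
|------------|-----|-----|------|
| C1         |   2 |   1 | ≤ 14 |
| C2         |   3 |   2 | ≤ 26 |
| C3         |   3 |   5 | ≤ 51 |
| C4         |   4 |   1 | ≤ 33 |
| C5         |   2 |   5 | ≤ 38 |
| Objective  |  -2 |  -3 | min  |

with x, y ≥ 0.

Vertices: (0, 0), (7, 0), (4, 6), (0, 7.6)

Evaluate the objective at each vertex of the feasible region:
  z(0, 0) = 0
  z(7, 0) = -14
  z(4, 6) = -26  ←
  z(0, 7.6) = -22.8
The minimum is at x = 4, y = 6.

(4, 6)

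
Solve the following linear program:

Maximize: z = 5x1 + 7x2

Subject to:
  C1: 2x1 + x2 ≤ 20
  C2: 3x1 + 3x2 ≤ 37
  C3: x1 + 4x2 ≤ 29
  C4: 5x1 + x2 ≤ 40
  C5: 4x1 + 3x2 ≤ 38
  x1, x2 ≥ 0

Evaluate the objective at each vertex of the feasible region:
  z(0, 0) = 0
  z(8, 0) = 40
  z(7.455, 2.727) = 56.36
  z(5, 6) = 67  ←
  z(0, 7.25) = 50.75
The maximum is at x1 = 5, x2 = 6.

x1 = 5, x2 = 6, z = 67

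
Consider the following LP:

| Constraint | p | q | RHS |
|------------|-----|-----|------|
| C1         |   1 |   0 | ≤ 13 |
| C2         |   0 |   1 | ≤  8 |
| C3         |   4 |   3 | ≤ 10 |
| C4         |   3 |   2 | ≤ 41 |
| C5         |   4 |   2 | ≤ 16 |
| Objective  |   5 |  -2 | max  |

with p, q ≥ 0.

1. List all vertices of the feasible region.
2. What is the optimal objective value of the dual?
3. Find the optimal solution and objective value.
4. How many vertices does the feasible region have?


1. (0, 0), (2.5, 0), (0, 3.333)
2. 12.5
3. p = 2.5, q = 0, z = 12.5
4. 3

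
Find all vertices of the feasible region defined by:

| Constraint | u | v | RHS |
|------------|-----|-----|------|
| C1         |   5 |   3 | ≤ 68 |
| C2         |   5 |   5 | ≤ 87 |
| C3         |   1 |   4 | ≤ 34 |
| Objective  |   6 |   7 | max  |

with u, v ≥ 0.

(0, 0), (13.6, 0), (10, 6), (0, 8.5)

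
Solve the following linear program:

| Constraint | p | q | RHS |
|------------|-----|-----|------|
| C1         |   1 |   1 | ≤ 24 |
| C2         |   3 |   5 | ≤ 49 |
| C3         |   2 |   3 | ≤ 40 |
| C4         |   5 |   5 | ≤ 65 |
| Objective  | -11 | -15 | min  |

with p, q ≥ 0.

Evaluate the objective at each vertex of the feasible region:
  z(0, 0) = 0
  z(13, 0) = -143
  z(8, 5) = -163  ←
  z(0, 9.8) = -147
The minimum is at p = 8, q = 5.

p = 8, q = 5, z = -163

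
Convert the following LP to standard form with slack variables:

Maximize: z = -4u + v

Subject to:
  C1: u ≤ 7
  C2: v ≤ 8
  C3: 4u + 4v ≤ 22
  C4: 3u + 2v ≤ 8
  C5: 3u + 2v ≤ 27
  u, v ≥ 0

max z = -4u + v

s.t.
  u + s1 = 7
  v + s2 = 8
  4u + 4v + s3 = 22
  3u + 2v + s4 = 8
  3u + 2v + s5 = 27
  u, v, s1, s2, s3, s4, s5 ≥ 0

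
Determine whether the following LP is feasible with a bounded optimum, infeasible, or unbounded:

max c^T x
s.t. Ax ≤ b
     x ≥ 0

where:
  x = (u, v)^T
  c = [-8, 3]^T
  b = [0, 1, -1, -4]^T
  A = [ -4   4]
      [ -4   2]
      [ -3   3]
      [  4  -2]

Infeasible (no feasible solution exists)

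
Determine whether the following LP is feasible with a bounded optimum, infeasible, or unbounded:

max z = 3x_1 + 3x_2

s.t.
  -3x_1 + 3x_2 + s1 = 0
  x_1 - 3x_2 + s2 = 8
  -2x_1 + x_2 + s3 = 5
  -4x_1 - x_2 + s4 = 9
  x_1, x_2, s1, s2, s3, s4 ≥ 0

Unbounded (objective can increase without bound)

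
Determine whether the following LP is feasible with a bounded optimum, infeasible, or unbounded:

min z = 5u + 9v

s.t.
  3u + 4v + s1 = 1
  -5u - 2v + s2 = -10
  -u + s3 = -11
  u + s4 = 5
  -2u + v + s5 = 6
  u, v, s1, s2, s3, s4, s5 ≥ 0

Infeasible (no feasible solution exists)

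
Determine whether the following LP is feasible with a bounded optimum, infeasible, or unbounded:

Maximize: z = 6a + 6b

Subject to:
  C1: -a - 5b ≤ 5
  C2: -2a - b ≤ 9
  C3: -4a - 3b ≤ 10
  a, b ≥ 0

Unbounded (objective can increase without bound)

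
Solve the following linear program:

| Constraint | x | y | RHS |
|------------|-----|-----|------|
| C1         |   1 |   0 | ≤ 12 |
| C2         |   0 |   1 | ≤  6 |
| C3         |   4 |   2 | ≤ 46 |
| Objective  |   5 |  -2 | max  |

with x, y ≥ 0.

Evaluate the objective at each vertex of the feasible region:
  z(0, 0) = 0
  z(11.5, 0) = 57.5  ←
  z(8.5, 6) = 30.5
  z(0, 6) = -12
The maximum is at x = 11.5, y = 0.

x = 11.5, y = 0, z = 57.5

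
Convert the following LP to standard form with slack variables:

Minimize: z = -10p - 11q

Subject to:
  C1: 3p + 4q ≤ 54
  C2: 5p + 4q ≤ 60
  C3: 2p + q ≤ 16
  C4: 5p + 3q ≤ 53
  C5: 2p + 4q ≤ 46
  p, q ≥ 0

min z = -10p - 11q

s.t.
  3p + 4q + s1 = 54
  5p + 4q + s2 = 60
  2p + q + s3 = 16
  5p + 3q + s4 = 53
  2p + 4q + s5 = 46
  p, q, s1, s2, s3, s4, s5 ≥ 0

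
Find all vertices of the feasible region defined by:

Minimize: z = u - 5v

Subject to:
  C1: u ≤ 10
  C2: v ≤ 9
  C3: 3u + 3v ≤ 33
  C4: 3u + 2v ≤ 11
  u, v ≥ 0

(0, 0), (3.667, 0), (0, 5.5)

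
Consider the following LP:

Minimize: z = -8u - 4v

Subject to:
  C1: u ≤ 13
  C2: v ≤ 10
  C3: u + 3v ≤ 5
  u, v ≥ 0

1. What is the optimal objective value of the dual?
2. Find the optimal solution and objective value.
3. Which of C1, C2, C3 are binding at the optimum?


1. -40
2. u = 5, v = 0, z = -40
3. C3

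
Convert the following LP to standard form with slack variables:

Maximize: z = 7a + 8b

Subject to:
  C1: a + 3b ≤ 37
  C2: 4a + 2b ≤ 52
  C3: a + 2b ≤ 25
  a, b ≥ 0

max z = 7a + 8b

s.t.
  a + 3b + s1 = 37
  4a + 2b + s2 = 52
  a + 2b + s3 = 25
  a, b, s1, s2, s3 ≥ 0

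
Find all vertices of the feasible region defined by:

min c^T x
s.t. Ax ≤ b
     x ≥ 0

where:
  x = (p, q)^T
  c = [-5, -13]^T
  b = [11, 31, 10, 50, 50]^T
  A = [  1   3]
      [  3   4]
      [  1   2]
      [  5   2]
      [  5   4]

(0, 0), (10, 0), (8, 1), (0, 3.667)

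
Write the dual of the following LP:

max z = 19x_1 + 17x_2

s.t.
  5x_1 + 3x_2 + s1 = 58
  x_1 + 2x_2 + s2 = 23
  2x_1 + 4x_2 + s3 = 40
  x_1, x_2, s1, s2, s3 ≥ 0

Primal max cᵀx s.t. Ax ≤ b, x ≥ 0  →  Dual min bᵀy s.t. Aᵀy ≥ c, y ≥ 0.

Minimize: z = 58y1 + 23y2 + 40y3

Subject to:
  5y1 + y2 + 2y3 ≥ 19
  3y1 + 2y2 + 4y3 ≥ 17
  y1, y2, y3 ≥ 0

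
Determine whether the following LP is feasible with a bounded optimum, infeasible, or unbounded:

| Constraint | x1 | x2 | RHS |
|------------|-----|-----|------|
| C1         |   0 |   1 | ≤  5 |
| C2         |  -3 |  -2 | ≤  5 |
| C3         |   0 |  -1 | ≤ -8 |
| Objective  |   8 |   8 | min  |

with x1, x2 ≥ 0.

Infeasible (no feasible solution exists)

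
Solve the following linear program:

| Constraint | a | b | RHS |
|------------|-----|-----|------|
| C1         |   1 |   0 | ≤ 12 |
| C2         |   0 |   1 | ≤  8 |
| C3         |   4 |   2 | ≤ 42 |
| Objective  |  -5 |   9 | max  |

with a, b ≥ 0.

Evaluate the objective at each vertex of the feasible region:
  z(0, 0) = 0
  z(10.5, 0) = -52.5
  z(6.5, 8) = 39.5
  z(0, 8) = 72  ←
The maximum is at a = 0, b = 8.

a = 0, b = 8, z = 72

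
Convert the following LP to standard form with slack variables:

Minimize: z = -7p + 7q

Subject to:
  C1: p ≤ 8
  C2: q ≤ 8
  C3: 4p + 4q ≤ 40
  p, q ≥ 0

min z = -7p + 7q

s.t.
  p + s1 = 8
  q + s2 = 8
  4p + 4q + s3 = 40
  p, q, s1, s2, s3 ≥ 0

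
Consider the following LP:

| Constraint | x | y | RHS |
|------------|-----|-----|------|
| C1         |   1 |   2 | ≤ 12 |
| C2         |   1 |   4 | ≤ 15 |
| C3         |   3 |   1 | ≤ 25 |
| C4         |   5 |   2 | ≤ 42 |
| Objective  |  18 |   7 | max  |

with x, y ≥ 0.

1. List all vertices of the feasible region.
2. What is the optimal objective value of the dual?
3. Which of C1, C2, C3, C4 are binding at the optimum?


1. (0, 0), (8.333, 0), (8, 1), (7.667, 1.833), (0, 3.75)
2. 151
3. C3, C4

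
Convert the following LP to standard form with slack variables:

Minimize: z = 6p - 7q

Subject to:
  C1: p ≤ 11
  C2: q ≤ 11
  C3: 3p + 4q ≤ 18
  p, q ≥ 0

min z = 6p - 7q

s.t.
  p + s1 = 11
  q + s2 = 11
  3p + 4q + s3 = 18
  p, q, s1, s2, s3 ≥ 0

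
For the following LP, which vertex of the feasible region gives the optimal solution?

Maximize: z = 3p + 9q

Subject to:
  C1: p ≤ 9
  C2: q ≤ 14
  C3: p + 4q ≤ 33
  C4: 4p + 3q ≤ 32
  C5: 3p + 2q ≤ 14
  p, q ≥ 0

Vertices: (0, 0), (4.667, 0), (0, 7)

Evaluate the objective at each vertex of the feasible region:
  z(0, 0) = 0
  z(4.667, 0) = 14
  z(0, 7) = 63  ←
The maximum is at p = 0, q = 7.

(0, 7)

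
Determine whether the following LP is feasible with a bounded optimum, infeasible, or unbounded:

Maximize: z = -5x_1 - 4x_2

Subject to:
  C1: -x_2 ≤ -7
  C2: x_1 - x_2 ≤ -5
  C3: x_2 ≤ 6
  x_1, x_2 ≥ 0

Infeasible (no feasible solution exists)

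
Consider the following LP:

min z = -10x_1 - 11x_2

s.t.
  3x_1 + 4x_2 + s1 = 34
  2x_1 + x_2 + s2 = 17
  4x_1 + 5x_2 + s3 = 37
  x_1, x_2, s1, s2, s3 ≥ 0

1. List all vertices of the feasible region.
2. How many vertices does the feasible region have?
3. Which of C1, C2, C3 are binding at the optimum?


1. (0, 0), (8.5, 0), (8, 1), (0, 7.4)
2. 4
3. C2, C3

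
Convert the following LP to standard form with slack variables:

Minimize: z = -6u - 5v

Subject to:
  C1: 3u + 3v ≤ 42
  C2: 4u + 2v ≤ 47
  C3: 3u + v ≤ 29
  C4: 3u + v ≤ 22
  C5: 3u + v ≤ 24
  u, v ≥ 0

min z = -6u - 5v

s.t.
  3u + 3v + s1 = 42
  4u + 2v + s2 = 47
  3u + v + s3 = 29
  3u + v + s4 = 22
  3u + v + s5 = 24
  u, v, s1, s2, s3, s4, s5 ≥ 0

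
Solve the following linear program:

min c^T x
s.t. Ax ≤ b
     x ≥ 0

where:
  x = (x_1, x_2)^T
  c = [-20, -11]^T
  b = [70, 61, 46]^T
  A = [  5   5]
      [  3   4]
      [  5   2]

Evaluate the objective at each vertex of the feasible region:
  z(0, 0) = 0
  z(9.2, 0) = -184
  z(6, 8) = -208  ←
  z(0, 14) = -154
The minimum is at x_1 = 6, x_2 = 8.

x_1 = 6, x_2 = 8, z = -208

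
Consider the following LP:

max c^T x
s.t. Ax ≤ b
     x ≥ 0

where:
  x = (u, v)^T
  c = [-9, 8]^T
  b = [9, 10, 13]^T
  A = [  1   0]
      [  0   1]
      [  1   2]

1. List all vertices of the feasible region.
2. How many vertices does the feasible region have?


1. (0, 0), (9, 0), (9, 2), (0, 6.5)
2. 4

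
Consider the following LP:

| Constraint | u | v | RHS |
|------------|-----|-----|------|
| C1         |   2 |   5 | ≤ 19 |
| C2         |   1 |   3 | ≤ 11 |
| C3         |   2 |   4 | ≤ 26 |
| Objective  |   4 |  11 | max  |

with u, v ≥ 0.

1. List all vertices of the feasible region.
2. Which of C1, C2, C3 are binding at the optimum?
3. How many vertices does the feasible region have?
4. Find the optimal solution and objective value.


1. (0, 0), (9.5, 0), (2, 3), (0, 3.667)
2. C1, C2
3. 4
4. u = 2, v = 3, z = 41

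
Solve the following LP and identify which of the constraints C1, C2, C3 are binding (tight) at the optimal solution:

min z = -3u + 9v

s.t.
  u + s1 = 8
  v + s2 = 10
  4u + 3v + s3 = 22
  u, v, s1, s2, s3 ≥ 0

At u = 5.5, v = 0, compute slack b - a·x for each constraint:
  C1: 8 − 5.5 = 2.5  (slack)
  C2: 10 − 0 = 10  (slack)
  C3: 22 − 22 = 0  (binding)

Optimal: u = 5.5, v = 0
Binding: C3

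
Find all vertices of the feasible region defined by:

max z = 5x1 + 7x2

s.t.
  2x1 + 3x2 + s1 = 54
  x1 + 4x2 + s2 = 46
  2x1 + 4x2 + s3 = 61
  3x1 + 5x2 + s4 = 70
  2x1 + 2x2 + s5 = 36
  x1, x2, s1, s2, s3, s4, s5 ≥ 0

(0, 0), (18, 0), (10, 8), (7.143, 9.714), (0, 11.5)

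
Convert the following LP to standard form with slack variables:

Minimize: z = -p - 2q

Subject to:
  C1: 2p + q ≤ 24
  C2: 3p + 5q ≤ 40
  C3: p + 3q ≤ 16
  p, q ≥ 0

min z = -p - 2q

s.t.
  2p + q + s1 = 24
  3p + 5q + s2 = 40
  p + 3q + s3 = 16
  p, q, s1, s2, s3 ≥ 0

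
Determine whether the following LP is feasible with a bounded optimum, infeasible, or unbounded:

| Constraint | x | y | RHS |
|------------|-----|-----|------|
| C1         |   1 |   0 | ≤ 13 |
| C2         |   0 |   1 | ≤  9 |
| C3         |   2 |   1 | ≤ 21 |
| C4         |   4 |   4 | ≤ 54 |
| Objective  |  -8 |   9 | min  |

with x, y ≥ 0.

Feasible with a bounded optimal solution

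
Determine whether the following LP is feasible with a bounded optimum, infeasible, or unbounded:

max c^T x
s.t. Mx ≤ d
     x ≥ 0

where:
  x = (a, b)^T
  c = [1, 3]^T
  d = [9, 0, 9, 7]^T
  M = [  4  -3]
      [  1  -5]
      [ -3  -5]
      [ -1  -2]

Unbounded (objective can increase without bound)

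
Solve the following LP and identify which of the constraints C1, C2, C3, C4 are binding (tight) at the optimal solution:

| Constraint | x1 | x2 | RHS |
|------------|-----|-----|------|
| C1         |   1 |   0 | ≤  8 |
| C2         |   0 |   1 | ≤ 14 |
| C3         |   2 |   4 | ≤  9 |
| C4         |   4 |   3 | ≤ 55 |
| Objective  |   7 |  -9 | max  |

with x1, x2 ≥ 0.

At x1 = 4.5, x2 = 0, compute slack b - a·x for each constraint:
  C1: 8 − 4.5 = 3.5  (slack)
  C2: 14 − 0 = 14  (slack)
  C3: 9 − 9 = 0  (binding)
  C4: 55 − 18 = 37  (slack)

Optimal: x1 = 4.5, x2 = 0
Binding: C3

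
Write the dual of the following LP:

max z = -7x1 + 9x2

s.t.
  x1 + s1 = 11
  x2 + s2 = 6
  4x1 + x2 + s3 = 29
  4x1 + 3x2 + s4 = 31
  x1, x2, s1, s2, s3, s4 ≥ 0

Primal max cᵀx s.t. Ax ≤ b, x ≥ 0  →  Dual min bᵀy s.t. Aᵀy ≥ c, y ≥ 0.

Minimize: z = 11y1 + 6y2 + 29y3 + 31y4

Subject to:
  y1 + 4y3 + 4y4 ≥ -7
  y2 + y3 + 3y4 ≥ 9
  y1, y2, y3, y4 ≥ 0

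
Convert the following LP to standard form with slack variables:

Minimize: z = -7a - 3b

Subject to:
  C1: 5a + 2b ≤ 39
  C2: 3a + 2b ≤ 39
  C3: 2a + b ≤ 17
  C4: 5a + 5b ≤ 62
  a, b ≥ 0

min z = -7a - 3b

s.t.
  5a + 2b + s1 = 39
  3a + 2b + s2 = 39
  2a + b + s3 = 17
  5a + 5b + s4 = 62
  a, b, s1, s2, s3, s4 ≥ 0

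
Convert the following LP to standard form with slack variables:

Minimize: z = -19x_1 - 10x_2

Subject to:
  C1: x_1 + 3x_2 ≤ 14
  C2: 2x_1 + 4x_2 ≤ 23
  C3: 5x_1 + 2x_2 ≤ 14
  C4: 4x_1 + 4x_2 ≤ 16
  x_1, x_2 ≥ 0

min z = -19x_1 - 10x_2

s.t.
  x_1 + 3x_2 + s1 = 14
  2x_1 + 4x_2 + s2 = 23
  5x_1 + 2x_2 + s3 = 14
  4x_1 + 4x_2 + s4 = 16
  x_1, x_2, s1, s2, s3, s4 ≥ 0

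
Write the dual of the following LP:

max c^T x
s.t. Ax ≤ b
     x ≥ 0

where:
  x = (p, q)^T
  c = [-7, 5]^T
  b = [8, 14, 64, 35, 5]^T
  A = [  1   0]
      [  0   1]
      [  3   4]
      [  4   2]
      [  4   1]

Primal max cᵀx s.t. Ax ≤ b, x ≥ 0  →  Dual min bᵀy s.t. Aᵀy ≥ c, y ≥ 0.

Minimize: z = 8y1 + 14y2 + 64y3 + 35y4 + 5y5

Subject to:
  y1 + 3y3 + 4y4 + 4y5 ≥ -7
  y2 + 4y3 + 2y4 + y5 ≥ 5
  y1, y2, y3, y4, y5 ≥ 0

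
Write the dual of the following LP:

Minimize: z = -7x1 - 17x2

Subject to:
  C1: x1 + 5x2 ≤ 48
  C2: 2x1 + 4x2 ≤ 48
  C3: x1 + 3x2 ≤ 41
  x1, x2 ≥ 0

Primal min cᵀx s.t. Ax ≤ b, x ≥ 0  →  Dual max −bᵀy s.t. Aᵀy ≥ −c, y ≥ 0.

Maximize: z = -48y1 - 48y2 - 41y3

Subject to:
  y1 + 2y2 + y3 ≥ 7
  5y1 + 4y2 + 3y3 ≥ 17
  y1, y2, y3 ≥ 0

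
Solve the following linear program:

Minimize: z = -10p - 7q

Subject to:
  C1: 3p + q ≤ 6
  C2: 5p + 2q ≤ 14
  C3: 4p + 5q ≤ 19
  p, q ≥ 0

Evaluate the objective at each vertex of the feasible region:
  z(0, 0) = 0
  z(2, 0) = -20
  z(1, 3) = -31  ←
  z(0, 3.8) = -26.6
The minimum is at p = 1, q = 3.

p = 1, q = 3, z = -31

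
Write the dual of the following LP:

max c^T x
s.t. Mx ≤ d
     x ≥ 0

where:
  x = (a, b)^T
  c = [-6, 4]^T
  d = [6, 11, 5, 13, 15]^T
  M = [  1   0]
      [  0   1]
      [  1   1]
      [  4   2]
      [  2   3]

Primal max cᵀx s.t. Ax ≤ b, x ≥ 0  →  Dual min bᵀy s.t. Aᵀy ≥ c, y ≥ 0.

Minimize: z = 6y1 + 11y2 + 5y3 + 13y4 + 15y5

Subject to:
  y1 + y3 + 4y4 + 2y5 ≥ -6
  y2 + y3 + 2y4 + 3y5 ≥ 4
  y1, y2, y3, y4, y5 ≥ 0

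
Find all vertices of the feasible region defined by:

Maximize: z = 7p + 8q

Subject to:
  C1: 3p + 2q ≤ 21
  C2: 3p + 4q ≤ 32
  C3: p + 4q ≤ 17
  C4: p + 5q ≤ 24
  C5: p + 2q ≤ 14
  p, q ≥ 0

(0, 0), (7, 0), (5, 3), (0, 4.25)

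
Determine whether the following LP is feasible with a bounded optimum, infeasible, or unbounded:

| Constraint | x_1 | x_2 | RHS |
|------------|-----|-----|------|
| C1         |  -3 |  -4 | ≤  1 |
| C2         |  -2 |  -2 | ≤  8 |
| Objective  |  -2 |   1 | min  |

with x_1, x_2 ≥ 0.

Unbounded (objective can decrease without bound)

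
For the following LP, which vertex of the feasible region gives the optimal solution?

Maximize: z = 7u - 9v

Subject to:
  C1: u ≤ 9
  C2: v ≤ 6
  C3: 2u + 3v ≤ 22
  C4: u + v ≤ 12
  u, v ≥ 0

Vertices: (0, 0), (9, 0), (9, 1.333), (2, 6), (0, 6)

Evaluate the objective at each vertex of the feasible region:
  z(0, 0) = 0
  z(9, 0) = 63  ←
  z(9, 1.333) = 51
  z(2, 6) = -40
  z(0, 6) = -54
The maximum is at u = 9, v = 0.

(9, 0)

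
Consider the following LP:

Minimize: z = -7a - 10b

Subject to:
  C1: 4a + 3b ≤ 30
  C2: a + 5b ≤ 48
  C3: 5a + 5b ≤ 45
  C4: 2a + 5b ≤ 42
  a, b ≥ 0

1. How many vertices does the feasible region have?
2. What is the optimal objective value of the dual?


1. 5
2. -87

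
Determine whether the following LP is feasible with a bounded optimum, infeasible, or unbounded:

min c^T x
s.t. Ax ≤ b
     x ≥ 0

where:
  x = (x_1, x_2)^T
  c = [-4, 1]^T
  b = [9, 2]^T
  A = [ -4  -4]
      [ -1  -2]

Unbounded (objective can decrease without bound)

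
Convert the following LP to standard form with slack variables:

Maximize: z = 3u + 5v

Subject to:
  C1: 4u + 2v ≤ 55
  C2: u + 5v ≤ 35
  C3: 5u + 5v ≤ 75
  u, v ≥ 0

max z = 3u + 5v

s.t.
  4u + 2v + s1 = 55
  u + 5v + s2 = 35
  5u + 5v + s3 = 75
  u, v, s1, s2, s3 ≥ 0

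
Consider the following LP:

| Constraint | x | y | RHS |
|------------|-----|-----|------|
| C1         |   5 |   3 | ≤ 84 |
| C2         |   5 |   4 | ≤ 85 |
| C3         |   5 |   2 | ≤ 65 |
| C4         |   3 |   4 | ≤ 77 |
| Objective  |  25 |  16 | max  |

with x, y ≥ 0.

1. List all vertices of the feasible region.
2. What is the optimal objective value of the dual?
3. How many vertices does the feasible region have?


1. (0, 0), (13, 0), (9, 10), (4, 16.25), (0, 19.25)
2. 385
3. 5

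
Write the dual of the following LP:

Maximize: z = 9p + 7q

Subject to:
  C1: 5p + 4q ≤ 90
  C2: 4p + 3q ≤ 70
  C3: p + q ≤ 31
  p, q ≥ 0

Primal max cᵀx s.t. Ax ≤ b, x ≥ 0  →  Dual min bᵀy s.t. Aᵀy ≥ c, y ≥ 0.

Minimize: z = 90y1 + 70y2 + 31y3

Subject to:
  5y1 + 4y2 + y3 ≥ 9
  4y1 + 3y2 + y3 ≥ 7
  y1, y2, y3 ≥ 0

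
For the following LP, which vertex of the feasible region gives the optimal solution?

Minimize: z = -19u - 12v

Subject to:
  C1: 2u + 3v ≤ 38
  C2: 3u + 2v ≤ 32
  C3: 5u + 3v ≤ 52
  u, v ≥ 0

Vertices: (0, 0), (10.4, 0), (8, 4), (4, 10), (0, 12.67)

Evaluate the objective at each vertex of the feasible region:
  z(0, 0) = 0
  z(10.4, 0) = -197.6
  z(8, 4) = -200  ←
  z(4, 10) = -196
  z(0, 12.67) = -152
The minimum is at u = 8, v = 4.

(8, 4)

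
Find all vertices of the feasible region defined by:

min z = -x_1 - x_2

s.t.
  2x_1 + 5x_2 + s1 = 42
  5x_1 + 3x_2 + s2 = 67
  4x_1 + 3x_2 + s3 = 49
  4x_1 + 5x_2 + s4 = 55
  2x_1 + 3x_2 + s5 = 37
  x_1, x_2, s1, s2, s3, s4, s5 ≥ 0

(0, 0), (12.25, 0), (10, 3), (6.5, 5.8), (0, 8.4)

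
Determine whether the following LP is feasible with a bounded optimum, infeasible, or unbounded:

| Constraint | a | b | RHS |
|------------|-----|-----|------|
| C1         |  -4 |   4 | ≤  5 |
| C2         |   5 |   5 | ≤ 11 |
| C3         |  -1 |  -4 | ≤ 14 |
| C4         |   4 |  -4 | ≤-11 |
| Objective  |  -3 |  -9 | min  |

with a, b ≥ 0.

Infeasible (no feasible solution exists)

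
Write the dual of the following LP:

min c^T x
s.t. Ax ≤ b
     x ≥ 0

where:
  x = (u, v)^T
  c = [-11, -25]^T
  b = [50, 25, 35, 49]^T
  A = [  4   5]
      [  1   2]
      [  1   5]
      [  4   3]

Primal min cᵀx s.t. Ax ≤ b, x ≥ 0  →  Dual max −bᵀy s.t. Aᵀy ≥ −c, y ≥ 0.

Maximize: z = -50y1 - 25y2 - 35y3 - 49y4

Subject to:
  4y1 + y2 + y3 + 4y4 ≥ 11
  5y1 + 2y2 + 5y3 + 3y4 ≥ 25
  y1, y2, y3, y4 ≥ 0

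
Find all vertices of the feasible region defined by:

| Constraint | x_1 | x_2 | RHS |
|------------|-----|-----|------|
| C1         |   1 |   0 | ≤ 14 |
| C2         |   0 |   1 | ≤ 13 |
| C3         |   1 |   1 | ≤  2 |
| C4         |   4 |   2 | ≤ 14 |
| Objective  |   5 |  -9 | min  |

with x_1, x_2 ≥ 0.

(0, 0), (2, 0), (0, 2)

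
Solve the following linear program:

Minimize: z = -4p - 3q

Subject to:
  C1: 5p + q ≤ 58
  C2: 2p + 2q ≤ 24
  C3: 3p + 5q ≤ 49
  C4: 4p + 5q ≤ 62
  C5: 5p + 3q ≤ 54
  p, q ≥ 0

Evaluate the objective at each vertex of the feasible region:
  z(0, 0) = 0
  z(10.8, 0) = -43.2
  z(9, 3) = -45  ←
  z(5.5, 6.5) = -41.5
  z(0, 9.8) = -29.4
The minimum is at p = 9, q = 3.

p = 9, q = 3, z = -45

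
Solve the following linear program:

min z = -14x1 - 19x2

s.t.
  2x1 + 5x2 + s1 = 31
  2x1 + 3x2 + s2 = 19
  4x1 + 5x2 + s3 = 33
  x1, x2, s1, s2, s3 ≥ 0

Evaluate the objective at each vertex of the feasible region:
  z(0, 0) = 0
  z(8.25, 0) = -115.5
  z(2, 5) = -123  ←
  z(0.5, 6) = -121
  z(0, 6.2) = -117.8
The minimum is at x1 = 2, x2 = 5.

x1 = 2, x2 = 5, z = -123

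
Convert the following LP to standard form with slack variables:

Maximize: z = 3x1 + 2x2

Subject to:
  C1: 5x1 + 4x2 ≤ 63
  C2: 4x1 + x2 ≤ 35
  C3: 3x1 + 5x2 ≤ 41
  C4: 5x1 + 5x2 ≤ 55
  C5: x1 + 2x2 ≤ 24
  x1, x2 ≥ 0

max z = 3x1 + 2x2

s.t.
  5x1 + 4x2 + s1 = 63
  4x1 + x2 + s2 = 35
  3x1 + 5x2 + s3 = 41
  5x1 + 5x2 + s4 = 55
  x1 + 2x2 + s5 = 24
  x1, x2, s1, s2, s3, s4, s5 ≥ 0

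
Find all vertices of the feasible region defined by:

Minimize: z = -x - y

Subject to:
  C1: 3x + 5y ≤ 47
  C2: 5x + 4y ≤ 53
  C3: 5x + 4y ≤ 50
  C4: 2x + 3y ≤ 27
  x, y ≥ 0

(0, 0), (10, 0), (6, 5), (0, 9)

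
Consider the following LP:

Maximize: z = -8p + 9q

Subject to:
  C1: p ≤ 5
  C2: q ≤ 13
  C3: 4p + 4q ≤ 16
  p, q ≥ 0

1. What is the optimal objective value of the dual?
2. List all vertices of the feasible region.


1. 36
2. (0, 0), (4, 0), (0, 4)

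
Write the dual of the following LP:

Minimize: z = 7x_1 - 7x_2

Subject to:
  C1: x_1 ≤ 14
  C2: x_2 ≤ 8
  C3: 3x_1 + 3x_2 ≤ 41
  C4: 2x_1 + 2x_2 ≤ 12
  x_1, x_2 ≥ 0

Primal min cᵀx s.t. Ax ≤ b, x ≥ 0  →  Dual max −bᵀy s.t. Aᵀy ≥ −c, y ≥ 0.

Maximize: z = -14y1 - 8y2 - 41y3 - 12y4

Subject to:
  y1 + 3y3 + 2y4 ≥ -7
  y2 + 3y3 + 2y4 ≥ 7
  y1, y2, y3, y4 ≥ 0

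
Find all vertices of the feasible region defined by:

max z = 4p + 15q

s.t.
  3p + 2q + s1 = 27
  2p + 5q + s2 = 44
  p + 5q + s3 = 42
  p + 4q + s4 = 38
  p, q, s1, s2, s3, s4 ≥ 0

(0, 0), (9, 0), (4.273, 7.091), (2, 8), (0, 8.4)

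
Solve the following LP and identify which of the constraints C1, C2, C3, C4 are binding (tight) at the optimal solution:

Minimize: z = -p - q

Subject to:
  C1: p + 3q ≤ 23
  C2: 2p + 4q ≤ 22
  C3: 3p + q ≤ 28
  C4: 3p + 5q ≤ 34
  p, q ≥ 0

At p = 9, q = 1, compute slack b - a·x for each constraint:
  C1: 23 − 12 = 11  (slack)
  C2: 22 − 22 = 0  (binding)
  C3: 28 − 28 = 0  (binding)
  C4: 34 − 32 = 2  (slack)

Optimal: p = 9, q = 1
Binding: C2, C3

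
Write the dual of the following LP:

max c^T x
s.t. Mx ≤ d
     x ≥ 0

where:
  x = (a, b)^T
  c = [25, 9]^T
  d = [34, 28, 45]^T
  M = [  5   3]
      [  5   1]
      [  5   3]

Primal max cᵀx s.t. Ax ≤ b, x ≥ 0  →  Dual min bᵀy s.t. Aᵀy ≥ c, y ≥ 0.

Minimize: z = 34y1 + 28y2 + 45y3

Subject to:
  5y1 + 5y2 + 5y3 ≥ 25
  3y1 + y2 + 3y3 ≥ 9
  y1, y2, y3 ≥ 0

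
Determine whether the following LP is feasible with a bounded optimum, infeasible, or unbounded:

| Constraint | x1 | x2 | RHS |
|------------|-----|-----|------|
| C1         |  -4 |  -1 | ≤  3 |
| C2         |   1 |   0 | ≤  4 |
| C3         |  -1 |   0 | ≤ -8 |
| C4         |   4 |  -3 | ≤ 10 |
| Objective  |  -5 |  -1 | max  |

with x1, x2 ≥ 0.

Infeasible (no feasible solution exists)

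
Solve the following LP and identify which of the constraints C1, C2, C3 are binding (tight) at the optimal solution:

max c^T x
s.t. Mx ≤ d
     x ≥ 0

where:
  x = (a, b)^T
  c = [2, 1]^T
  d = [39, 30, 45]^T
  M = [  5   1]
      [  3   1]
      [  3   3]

At a = 6, b = 9, compute slack b - a·x for each constraint:
  C1: 39 − 39 = 0  (binding)
  C2: 30 − 27 = 3  (slack)
  C3: 45 − 45 = 0  (binding)

Optimal: a = 6, b = 9
Binding: C1, C3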